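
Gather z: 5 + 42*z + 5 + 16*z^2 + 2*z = 16*z^2 + 44*z + 10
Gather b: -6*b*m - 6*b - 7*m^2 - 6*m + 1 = b*(-6*m - 6) - 7*m^2 - 6*m + 1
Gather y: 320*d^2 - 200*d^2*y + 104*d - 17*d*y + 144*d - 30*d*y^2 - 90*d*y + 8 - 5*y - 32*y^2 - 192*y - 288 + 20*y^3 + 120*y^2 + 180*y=320*d^2 + 248*d + 20*y^3 + y^2*(88 - 30*d) + y*(-200*d^2 - 107*d - 17) - 280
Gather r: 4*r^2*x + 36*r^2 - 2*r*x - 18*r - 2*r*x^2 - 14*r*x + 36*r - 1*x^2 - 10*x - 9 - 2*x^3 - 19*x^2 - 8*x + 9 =r^2*(4*x + 36) + r*(-2*x^2 - 16*x + 18) - 2*x^3 - 20*x^2 - 18*x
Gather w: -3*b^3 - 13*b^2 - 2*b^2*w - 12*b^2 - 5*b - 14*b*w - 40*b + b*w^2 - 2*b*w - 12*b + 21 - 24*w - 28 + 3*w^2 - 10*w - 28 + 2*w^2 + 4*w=-3*b^3 - 25*b^2 - 57*b + w^2*(b + 5) + w*(-2*b^2 - 16*b - 30) - 35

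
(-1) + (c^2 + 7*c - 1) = c^2 + 7*c - 2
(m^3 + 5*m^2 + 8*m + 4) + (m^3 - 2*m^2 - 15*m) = 2*m^3 + 3*m^2 - 7*m + 4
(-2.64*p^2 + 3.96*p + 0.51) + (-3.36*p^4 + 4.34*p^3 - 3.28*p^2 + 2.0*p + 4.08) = -3.36*p^4 + 4.34*p^3 - 5.92*p^2 + 5.96*p + 4.59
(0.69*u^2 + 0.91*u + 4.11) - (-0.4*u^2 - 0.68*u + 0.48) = 1.09*u^2 + 1.59*u + 3.63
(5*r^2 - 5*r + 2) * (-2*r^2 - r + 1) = -10*r^4 + 5*r^3 + 6*r^2 - 7*r + 2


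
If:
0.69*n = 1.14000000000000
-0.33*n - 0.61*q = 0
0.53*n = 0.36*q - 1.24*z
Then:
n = 1.65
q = -0.89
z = -0.97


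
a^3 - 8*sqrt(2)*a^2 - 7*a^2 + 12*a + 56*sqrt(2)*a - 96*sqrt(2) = (a - 4)*(a - 3)*(a - 8*sqrt(2))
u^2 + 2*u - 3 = (u - 1)*(u + 3)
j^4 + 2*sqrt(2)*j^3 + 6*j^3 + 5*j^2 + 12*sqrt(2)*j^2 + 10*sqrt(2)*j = j*(j + 1)*(j + 5)*(j + 2*sqrt(2))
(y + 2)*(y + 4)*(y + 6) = y^3 + 12*y^2 + 44*y + 48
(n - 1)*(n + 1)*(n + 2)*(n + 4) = n^4 + 6*n^3 + 7*n^2 - 6*n - 8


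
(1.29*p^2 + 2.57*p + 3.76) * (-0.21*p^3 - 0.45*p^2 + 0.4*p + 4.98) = -0.2709*p^5 - 1.1202*p^4 - 1.4301*p^3 + 5.7602*p^2 + 14.3026*p + 18.7248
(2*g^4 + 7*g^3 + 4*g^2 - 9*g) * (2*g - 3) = 4*g^5 + 8*g^4 - 13*g^3 - 30*g^2 + 27*g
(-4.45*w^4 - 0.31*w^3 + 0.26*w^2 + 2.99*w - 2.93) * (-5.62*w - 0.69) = 25.009*w^5 + 4.8127*w^4 - 1.2473*w^3 - 16.9832*w^2 + 14.4035*w + 2.0217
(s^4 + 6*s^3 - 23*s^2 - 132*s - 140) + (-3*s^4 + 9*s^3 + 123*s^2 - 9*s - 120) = -2*s^4 + 15*s^3 + 100*s^2 - 141*s - 260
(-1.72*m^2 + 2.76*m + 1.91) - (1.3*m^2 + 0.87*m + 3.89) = -3.02*m^2 + 1.89*m - 1.98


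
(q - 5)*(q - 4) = q^2 - 9*q + 20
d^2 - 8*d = d*(d - 8)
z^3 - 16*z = z*(z - 4)*(z + 4)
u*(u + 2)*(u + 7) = u^3 + 9*u^2 + 14*u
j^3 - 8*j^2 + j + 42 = (j - 7)*(j - 3)*(j + 2)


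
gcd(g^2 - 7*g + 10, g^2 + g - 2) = 1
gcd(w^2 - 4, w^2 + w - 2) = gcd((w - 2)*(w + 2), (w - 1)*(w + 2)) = w + 2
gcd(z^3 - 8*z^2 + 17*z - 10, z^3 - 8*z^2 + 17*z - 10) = z^3 - 8*z^2 + 17*z - 10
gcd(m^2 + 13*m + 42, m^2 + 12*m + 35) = m + 7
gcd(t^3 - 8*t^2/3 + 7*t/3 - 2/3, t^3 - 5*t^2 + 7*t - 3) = t^2 - 2*t + 1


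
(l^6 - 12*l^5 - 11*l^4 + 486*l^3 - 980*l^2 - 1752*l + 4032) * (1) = l^6 - 12*l^5 - 11*l^4 + 486*l^3 - 980*l^2 - 1752*l + 4032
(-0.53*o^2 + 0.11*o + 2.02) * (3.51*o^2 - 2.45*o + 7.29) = -1.8603*o^4 + 1.6846*o^3 + 2.957*o^2 - 4.1471*o + 14.7258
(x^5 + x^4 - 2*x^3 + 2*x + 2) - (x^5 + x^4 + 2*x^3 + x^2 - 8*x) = -4*x^3 - x^2 + 10*x + 2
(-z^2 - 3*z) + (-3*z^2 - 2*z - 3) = -4*z^2 - 5*z - 3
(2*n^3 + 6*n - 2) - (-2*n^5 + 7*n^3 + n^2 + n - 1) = 2*n^5 - 5*n^3 - n^2 + 5*n - 1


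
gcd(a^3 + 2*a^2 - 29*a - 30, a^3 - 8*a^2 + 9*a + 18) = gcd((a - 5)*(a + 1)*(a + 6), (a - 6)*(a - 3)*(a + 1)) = a + 1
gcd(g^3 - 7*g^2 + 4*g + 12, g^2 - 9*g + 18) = g - 6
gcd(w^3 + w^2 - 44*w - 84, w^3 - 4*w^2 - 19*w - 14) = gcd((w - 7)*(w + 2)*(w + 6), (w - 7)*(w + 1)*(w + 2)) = w^2 - 5*w - 14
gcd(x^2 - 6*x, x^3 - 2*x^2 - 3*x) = x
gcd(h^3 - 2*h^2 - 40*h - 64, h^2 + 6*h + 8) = h^2 + 6*h + 8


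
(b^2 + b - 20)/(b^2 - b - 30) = (b - 4)/(b - 6)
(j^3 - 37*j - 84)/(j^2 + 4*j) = j - 4 - 21/j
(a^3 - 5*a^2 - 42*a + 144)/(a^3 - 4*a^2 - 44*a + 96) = (a - 3)/(a - 2)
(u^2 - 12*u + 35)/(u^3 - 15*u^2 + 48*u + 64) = (u^2 - 12*u + 35)/(u^3 - 15*u^2 + 48*u + 64)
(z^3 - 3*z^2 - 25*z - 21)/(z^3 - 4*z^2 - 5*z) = (z^2 - 4*z - 21)/(z*(z - 5))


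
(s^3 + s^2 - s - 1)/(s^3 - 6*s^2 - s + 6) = (s + 1)/(s - 6)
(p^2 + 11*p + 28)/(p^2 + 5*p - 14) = (p + 4)/(p - 2)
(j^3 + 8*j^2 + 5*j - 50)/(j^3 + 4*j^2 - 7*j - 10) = (j + 5)/(j + 1)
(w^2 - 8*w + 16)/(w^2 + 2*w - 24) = (w - 4)/(w + 6)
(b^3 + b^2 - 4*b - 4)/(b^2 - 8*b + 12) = (b^2 + 3*b + 2)/(b - 6)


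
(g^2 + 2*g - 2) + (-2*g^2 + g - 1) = -g^2 + 3*g - 3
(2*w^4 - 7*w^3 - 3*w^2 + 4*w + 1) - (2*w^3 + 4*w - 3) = 2*w^4 - 9*w^3 - 3*w^2 + 4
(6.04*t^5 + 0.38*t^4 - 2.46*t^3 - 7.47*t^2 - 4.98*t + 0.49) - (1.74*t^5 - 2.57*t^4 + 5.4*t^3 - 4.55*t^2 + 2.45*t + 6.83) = 4.3*t^5 + 2.95*t^4 - 7.86*t^3 - 2.92*t^2 - 7.43*t - 6.34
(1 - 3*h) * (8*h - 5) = -24*h^2 + 23*h - 5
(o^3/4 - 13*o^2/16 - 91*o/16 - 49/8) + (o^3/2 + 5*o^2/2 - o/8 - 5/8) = 3*o^3/4 + 27*o^2/16 - 93*o/16 - 27/4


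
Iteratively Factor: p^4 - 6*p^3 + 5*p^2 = (p)*(p^3 - 6*p^2 + 5*p) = p*(p - 5)*(p^2 - p) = p*(p - 5)*(p - 1)*(p)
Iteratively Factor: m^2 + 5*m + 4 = (m + 1)*(m + 4)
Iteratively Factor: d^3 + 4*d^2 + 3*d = (d)*(d^2 + 4*d + 3) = d*(d + 3)*(d + 1)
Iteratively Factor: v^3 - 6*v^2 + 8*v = (v - 4)*(v^2 - 2*v) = (v - 4)*(v - 2)*(v)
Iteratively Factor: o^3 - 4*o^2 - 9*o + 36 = (o + 3)*(o^2 - 7*o + 12) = (o - 4)*(o + 3)*(o - 3)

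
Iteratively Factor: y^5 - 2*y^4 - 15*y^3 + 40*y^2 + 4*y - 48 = (y - 2)*(y^4 - 15*y^2 + 10*y + 24) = (y - 3)*(y - 2)*(y^3 + 3*y^2 - 6*y - 8) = (y - 3)*(y - 2)*(y + 1)*(y^2 + 2*y - 8) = (y - 3)*(y - 2)^2*(y + 1)*(y + 4)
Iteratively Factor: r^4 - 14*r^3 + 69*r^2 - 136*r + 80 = (r - 1)*(r^3 - 13*r^2 + 56*r - 80) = (r - 4)*(r - 1)*(r^2 - 9*r + 20) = (r - 5)*(r - 4)*(r - 1)*(r - 4)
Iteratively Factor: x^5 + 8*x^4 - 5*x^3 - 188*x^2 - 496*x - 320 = (x + 4)*(x^4 + 4*x^3 - 21*x^2 - 104*x - 80) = (x + 4)^2*(x^3 - 21*x - 20) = (x + 4)^3*(x^2 - 4*x - 5) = (x - 5)*(x + 4)^3*(x + 1)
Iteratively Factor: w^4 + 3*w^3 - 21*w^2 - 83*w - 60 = (w + 1)*(w^3 + 2*w^2 - 23*w - 60) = (w + 1)*(w + 3)*(w^2 - w - 20) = (w + 1)*(w + 3)*(w + 4)*(w - 5)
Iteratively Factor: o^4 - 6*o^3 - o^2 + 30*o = (o + 2)*(o^3 - 8*o^2 + 15*o) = o*(o + 2)*(o^2 - 8*o + 15) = o*(o - 3)*(o + 2)*(o - 5)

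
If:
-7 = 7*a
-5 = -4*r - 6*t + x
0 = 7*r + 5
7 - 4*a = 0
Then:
No Solution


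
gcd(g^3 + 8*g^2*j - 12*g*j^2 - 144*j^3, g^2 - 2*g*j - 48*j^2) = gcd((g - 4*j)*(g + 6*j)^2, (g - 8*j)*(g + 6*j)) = g + 6*j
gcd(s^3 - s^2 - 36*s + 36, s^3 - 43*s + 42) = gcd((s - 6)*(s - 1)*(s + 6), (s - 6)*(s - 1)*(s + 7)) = s^2 - 7*s + 6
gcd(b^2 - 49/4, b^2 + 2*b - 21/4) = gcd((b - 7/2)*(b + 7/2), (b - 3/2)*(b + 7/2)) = b + 7/2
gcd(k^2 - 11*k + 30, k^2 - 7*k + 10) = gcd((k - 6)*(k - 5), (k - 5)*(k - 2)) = k - 5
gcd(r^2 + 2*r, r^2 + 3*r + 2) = r + 2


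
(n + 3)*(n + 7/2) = n^2 + 13*n/2 + 21/2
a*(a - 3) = a^2 - 3*a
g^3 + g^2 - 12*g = g*(g - 3)*(g + 4)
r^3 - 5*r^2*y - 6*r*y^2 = r*(r - 6*y)*(r + y)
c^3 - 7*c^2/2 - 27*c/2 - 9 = (c - 6)*(c + 1)*(c + 3/2)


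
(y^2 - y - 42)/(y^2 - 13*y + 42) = (y + 6)/(y - 6)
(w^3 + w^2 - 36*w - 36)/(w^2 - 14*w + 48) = (w^2 + 7*w + 6)/(w - 8)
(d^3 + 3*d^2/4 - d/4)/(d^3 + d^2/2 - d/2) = (4*d - 1)/(2*(2*d - 1))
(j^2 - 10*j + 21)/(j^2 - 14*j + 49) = (j - 3)/(j - 7)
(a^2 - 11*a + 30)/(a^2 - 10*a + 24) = (a - 5)/(a - 4)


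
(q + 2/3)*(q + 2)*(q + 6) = q^3 + 26*q^2/3 + 52*q/3 + 8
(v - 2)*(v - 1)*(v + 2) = v^3 - v^2 - 4*v + 4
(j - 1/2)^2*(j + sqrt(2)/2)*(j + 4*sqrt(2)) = j^4 - j^3 + 9*sqrt(2)*j^3/2 - 9*sqrt(2)*j^2/2 + 17*j^2/4 - 4*j + 9*sqrt(2)*j/8 + 1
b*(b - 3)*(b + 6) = b^3 + 3*b^2 - 18*b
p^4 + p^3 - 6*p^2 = p^2*(p - 2)*(p + 3)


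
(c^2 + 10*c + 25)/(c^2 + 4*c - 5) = (c + 5)/(c - 1)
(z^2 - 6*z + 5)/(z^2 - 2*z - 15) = (z - 1)/(z + 3)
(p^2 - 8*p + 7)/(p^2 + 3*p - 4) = (p - 7)/(p + 4)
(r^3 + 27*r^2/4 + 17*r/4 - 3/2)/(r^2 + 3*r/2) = (4*r^3 + 27*r^2 + 17*r - 6)/(2*r*(2*r + 3))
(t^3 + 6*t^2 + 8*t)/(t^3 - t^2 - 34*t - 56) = t/(t - 7)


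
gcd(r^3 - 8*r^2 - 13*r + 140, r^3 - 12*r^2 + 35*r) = r^2 - 12*r + 35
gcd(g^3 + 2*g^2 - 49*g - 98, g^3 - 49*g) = g^2 - 49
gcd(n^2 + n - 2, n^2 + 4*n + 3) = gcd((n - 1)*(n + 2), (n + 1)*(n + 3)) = 1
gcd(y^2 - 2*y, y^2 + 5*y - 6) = 1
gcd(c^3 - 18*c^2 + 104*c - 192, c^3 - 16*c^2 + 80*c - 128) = c^2 - 12*c + 32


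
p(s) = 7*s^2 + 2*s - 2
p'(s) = 14*s + 2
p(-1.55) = 11.72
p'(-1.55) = -19.70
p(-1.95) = 20.72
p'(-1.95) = -25.30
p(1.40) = 14.52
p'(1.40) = 21.60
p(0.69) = 2.71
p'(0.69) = 11.66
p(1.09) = 8.50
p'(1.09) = 17.26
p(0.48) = 0.57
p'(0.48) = 8.72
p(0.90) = 5.47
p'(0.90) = 14.60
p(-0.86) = 1.46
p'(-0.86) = -10.04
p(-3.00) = 55.00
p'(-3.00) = -40.00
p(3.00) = 67.00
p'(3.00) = 44.00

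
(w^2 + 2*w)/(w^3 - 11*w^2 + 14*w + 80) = w/(w^2 - 13*w + 40)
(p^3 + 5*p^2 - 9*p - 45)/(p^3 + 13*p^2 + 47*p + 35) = (p^2 - 9)/(p^2 + 8*p + 7)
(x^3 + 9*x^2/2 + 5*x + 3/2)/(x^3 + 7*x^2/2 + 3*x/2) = (x + 1)/x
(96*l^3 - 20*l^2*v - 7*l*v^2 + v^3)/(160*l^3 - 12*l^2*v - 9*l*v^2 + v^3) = (-3*l + v)/(-5*l + v)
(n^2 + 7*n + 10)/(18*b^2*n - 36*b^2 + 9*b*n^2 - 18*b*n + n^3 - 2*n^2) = (n^2 + 7*n + 10)/(18*b^2*n - 36*b^2 + 9*b*n^2 - 18*b*n + n^3 - 2*n^2)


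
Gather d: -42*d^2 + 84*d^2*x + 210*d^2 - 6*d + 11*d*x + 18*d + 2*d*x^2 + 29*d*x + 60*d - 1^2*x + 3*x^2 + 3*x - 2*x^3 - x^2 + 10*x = d^2*(84*x + 168) + d*(2*x^2 + 40*x + 72) - 2*x^3 + 2*x^2 + 12*x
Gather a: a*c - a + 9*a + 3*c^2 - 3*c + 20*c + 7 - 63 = a*(c + 8) + 3*c^2 + 17*c - 56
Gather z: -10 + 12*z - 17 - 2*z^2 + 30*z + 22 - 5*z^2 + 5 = -7*z^2 + 42*z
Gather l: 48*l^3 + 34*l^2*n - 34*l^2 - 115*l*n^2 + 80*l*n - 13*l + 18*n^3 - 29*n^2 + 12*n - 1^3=48*l^3 + l^2*(34*n - 34) + l*(-115*n^2 + 80*n - 13) + 18*n^3 - 29*n^2 + 12*n - 1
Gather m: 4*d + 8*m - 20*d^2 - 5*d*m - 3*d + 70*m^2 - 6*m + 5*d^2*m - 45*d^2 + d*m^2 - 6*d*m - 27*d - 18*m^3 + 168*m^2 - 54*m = -65*d^2 - 26*d - 18*m^3 + m^2*(d + 238) + m*(5*d^2 - 11*d - 52)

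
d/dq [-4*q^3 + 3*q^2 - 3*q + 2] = -12*q^2 + 6*q - 3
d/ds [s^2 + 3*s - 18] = 2*s + 3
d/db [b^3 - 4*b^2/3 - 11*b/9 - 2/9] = 3*b^2 - 8*b/3 - 11/9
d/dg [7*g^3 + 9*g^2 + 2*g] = 21*g^2 + 18*g + 2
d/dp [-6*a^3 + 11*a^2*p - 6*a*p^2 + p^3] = 11*a^2 - 12*a*p + 3*p^2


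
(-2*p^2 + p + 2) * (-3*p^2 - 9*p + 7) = 6*p^4 + 15*p^3 - 29*p^2 - 11*p + 14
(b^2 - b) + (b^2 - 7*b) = 2*b^2 - 8*b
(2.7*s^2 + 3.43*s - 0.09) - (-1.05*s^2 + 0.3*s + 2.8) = 3.75*s^2 + 3.13*s - 2.89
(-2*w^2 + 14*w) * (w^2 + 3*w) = -2*w^4 + 8*w^3 + 42*w^2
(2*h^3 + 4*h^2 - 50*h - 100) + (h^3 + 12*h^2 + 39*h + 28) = 3*h^3 + 16*h^2 - 11*h - 72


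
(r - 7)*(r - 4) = r^2 - 11*r + 28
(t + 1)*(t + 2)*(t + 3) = t^3 + 6*t^2 + 11*t + 6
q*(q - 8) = q^2 - 8*q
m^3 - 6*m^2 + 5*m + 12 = (m - 4)*(m - 3)*(m + 1)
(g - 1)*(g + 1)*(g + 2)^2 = g^4 + 4*g^3 + 3*g^2 - 4*g - 4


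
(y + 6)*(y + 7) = y^2 + 13*y + 42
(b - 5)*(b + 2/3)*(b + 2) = b^3 - 7*b^2/3 - 12*b - 20/3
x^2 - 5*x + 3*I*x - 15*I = (x - 5)*(x + 3*I)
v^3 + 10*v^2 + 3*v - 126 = (v - 3)*(v + 6)*(v + 7)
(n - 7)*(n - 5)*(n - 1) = n^3 - 13*n^2 + 47*n - 35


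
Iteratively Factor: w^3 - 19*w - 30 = (w + 3)*(w^2 - 3*w - 10) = (w - 5)*(w + 3)*(w + 2)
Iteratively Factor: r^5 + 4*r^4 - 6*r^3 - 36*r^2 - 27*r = (r)*(r^4 + 4*r^3 - 6*r^2 - 36*r - 27) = r*(r - 3)*(r^3 + 7*r^2 + 15*r + 9) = r*(r - 3)*(r + 3)*(r^2 + 4*r + 3) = r*(r - 3)*(r + 1)*(r + 3)*(r + 3)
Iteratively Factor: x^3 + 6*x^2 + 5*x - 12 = (x - 1)*(x^2 + 7*x + 12) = (x - 1)*(x + 3)*(x + 4)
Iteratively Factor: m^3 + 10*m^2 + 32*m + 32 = (m + 2)*(m^2 + 8*m + 16) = (m + 2)*(m + 4)*(m + 4)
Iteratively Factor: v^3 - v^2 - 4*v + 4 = (v - 1)*(v^2 - 4) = (v - 2)*(v - 1)*(v + 2)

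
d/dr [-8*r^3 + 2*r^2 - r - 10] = -24*r^2 + 4*r - 1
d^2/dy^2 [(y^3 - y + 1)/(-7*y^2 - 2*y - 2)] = 2*(59*y^3 - 159*y^2 - 96*y + 6)/(343*y^6 + 294*y^5 + 378*y^4 + 176*y^3 + 108*y^2 + 24*y + 8)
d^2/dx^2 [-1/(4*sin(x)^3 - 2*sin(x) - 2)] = (-36*sin(x)^6 + 52*sin(x)^4 - 18*sin(x)^3 - 13*sin(x)^2 + 13*sin(x) + 2)/(2*(-2*sin(x)^3 + sin(x) + 1)^3)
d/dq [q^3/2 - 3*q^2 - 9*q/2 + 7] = 3*q^2/2 - 6*q - 9/2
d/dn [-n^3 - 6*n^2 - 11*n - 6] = -3*n^2 - 12*n - 11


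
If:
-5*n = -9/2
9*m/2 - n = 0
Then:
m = 1/5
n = 9/10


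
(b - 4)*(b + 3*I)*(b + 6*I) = b^3 - 4*b^2 + 9*I*b^2 - 18*b - 36*I*b + 72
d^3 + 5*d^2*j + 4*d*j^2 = d*(d + j)*(d + 4*j)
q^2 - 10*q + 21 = (q - 7)*(q - 3)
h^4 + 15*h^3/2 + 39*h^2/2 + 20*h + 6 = (h + 1/2)*(h + 2)^2*(h + 3)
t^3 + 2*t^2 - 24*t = t*(t - 4)*(t + 6)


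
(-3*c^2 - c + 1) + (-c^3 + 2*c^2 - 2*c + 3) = -c^3 - c^2 - 3*c + 4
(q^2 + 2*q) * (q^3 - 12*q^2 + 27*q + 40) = q^5 - 10*q^4 + 3*q^3 + 94*q^2 + 80*q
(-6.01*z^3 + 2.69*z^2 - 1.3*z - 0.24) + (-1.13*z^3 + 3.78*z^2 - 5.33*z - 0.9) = -7.14*z^3 + 6.47*z^2 - 6.63*z - 1.14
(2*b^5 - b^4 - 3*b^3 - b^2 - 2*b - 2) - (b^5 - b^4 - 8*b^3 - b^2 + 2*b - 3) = b^5 + 5*b^3 - 4*b + 1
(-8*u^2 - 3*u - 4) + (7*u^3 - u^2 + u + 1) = 7*u^3 - 9*u^2 - 2*u - 3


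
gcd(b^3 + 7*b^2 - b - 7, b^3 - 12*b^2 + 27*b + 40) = b + 1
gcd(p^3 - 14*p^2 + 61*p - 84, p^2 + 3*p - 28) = p - 4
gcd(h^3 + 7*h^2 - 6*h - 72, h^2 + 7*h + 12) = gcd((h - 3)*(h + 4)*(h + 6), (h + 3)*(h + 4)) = h + 4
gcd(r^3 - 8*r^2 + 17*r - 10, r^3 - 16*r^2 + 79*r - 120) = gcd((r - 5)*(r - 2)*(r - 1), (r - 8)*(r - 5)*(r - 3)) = r - 5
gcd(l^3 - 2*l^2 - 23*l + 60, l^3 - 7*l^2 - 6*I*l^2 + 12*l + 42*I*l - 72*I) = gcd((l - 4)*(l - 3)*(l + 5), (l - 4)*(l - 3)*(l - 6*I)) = l^2 - 7*l + 12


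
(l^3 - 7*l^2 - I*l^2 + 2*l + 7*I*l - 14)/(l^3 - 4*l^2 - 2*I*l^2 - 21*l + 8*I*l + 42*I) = (l + I)/(l + 3)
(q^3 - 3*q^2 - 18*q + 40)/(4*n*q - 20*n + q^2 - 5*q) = (q^2 + 2*q - 8)/(4*n + q)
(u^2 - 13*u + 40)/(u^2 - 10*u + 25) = (u - 8)/(u - 5)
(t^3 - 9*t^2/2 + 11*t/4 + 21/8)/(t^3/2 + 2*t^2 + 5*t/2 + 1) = (8*t^3 - 36*t^2 + 22*t + 21)/(4*(t^3 + 4*t^2 + 5*t + 2))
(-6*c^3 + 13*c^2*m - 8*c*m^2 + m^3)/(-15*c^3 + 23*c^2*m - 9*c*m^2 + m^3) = (6*c^2 - 7*c*m + m^2)/(15*c^2 - 8*c*m + m^2)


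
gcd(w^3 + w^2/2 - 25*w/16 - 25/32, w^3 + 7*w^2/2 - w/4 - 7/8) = w + 1/2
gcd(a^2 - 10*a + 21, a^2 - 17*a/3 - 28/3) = a - 7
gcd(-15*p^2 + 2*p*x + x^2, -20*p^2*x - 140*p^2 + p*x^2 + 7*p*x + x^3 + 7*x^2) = 5*p + x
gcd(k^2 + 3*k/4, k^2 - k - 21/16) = k + 3/4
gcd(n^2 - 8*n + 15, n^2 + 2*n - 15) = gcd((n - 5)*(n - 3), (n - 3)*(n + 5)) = n - 3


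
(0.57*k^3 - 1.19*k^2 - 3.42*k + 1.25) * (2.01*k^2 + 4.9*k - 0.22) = 1.1457*k^5 + 0.4011*k^4 - 12.8306*k^3 - 13.9837*k^2 + 6.8774*k - 0.275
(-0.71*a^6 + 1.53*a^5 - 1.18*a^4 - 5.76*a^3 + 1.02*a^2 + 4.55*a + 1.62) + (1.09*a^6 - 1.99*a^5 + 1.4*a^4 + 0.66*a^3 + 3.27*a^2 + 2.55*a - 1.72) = 0.38*a^6 - 0.46*a^5 + 0.22*a^4 - 5.1*a^3 + 4.29*a^2 + 7.1*a - 0.0999999999999999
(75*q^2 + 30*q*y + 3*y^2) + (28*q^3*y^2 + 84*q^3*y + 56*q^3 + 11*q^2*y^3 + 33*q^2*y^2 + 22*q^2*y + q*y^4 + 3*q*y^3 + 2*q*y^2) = 28*q^3*y^2 + 84*q^3*y + 56*q^3 + 11*q^2*y^3 + 33*q^2*y^2 + 22*q^2*y + 75*q^2 + q*y^4 + 3*q*y^3 + 2*q*y^2 + 30*q*y + 3*y^2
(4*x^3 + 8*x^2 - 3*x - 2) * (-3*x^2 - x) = -12*x^5 - 28*x^4 + x^3 + 9*x^2 + 2*x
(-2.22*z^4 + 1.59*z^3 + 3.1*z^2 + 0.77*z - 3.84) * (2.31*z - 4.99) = -5.1282*z^5 + 14.7507*z^4 - 0.7731*z^3 - 13.6903*z^2 - 12.7127*z + 19.1616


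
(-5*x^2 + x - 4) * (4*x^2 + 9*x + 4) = -20*x^4 - 41*x^3 - 27*x^2 - 32*x - 16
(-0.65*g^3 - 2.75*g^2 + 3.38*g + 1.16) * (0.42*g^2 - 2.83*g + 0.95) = -0.273*g^5 + 0.6845*g^4 + 8.5846*g^3 - 11.6907*g^2 - 0.0718000000000001*g + 1.102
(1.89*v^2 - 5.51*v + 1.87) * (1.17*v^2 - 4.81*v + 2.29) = 2.2113*v^4 - 15.5376*v^3 + 33.0191*v^2 - 21.6126*v + 4.2823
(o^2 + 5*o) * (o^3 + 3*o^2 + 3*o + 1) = o^5 + 8*o^4 + 18*o^3 + 16*o^2 + 5*o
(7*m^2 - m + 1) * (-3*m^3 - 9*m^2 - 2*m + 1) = -21*m^5 - 60*m^4 - 8*m^3 - 3*m + 1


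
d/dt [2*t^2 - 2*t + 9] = 4*t - 2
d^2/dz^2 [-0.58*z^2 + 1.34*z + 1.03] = -1.16000000000000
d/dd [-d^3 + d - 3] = 1 - 3*d^2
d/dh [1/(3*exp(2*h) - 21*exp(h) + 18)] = (7 - 2*exp(h))*exp(h)/(3*(exp(2*h) - 7*exp(h) + 6)^2)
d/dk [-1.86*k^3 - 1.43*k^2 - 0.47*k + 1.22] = -5.58*k^2 - 2.86*k - 0.47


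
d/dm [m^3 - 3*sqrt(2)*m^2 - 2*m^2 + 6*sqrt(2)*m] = 3*m^2 - 6*sqrt(2)*m - 4*m + 6*sqrt(2)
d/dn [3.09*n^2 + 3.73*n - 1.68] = 6.18*n + 3.73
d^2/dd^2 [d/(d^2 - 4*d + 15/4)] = 32*(16*d*(d - 2)^2 + (4 - 3*d)*(4*d^2 - 16*d + 15))/(4*d^2 - 16*d + 15)^3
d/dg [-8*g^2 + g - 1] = 1 - 16*g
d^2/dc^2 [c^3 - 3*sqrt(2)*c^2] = 6*c - 6*sqrt(2)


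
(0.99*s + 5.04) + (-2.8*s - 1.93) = 3.11 - 1.81*s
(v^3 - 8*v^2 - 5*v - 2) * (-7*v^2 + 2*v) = -7*v^5 + 58*v^4 + 19*v^3 + 4*v^2 - 4*v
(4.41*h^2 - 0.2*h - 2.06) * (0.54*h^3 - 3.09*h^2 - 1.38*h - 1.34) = 2.3814*h^5 - 13.7349*h^4 - 6.5802*h^3 + 0.732*h^2 + 3.1108*h + 2.7604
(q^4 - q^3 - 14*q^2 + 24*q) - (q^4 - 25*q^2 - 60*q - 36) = -q^3 + 11*q^2 + 84*q + 36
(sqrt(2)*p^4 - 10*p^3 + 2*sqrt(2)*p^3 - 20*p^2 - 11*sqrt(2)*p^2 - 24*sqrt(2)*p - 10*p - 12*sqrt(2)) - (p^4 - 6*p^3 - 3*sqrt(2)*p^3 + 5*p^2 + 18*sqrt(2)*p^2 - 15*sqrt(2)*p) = -p^4 + sqrt(2)*p^4 - 4*p^3 + 5*sqrt(2)*p^3 - 29*sqrt(2)*p^2 - 25*p^2 - 9*sqrt(2)*p - 10*p - 12*sqrt(2)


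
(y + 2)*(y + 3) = y^2 + 5*y + 6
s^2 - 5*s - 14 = (s - 7)*(s + 2)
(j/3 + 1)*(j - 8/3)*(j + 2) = j^3/3 + 7*j^2/9 - 22*j/9 - 16/3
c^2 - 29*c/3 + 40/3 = (c - 8)*(c - 5/3)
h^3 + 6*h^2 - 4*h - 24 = (h - 2)*(h + 2)*(h + 6)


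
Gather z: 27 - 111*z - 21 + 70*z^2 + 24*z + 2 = 70*z^2 - 87*z + 8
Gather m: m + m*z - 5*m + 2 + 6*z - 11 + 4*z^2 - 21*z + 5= m*(z - 4) + 4*z^2 - 15*z - 4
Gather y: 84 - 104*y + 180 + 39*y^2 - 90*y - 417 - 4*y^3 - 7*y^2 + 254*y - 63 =-4*y^3 + 32*y^2 + 60*y - 216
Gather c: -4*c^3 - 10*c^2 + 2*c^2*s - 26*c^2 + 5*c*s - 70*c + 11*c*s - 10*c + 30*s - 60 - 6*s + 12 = -4*c^3 + c^2*(2*s - 36) + c*(16*s - 80) + 24*s - 48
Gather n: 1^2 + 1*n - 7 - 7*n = -6*n - 6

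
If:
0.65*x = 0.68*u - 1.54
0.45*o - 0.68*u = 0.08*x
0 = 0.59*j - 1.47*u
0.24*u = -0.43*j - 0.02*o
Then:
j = 0.02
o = -0.41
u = 0.01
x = -2.36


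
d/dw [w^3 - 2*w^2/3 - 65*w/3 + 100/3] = 3*w^2 - 4*w/3 - 65/3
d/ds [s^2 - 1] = 2*s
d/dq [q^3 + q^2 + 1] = q*(3*q + 2)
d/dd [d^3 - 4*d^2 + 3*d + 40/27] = 3*d^2 - 8*d + 3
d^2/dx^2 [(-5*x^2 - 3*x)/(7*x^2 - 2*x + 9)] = 2*(-217*x^3 + 945*x^2 + 567*x - 459)/(343*x^6 - 294*x^5 + 1407*x^4 - 764*x^3 + 1809*x^2 - 486*x + 729)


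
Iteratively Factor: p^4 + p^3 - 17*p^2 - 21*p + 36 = (p - 1)*(p^3 + 2*p^2 - 15*p - 36) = (p - 1)*(p + 3)*(p^2 - p - 12) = (p - 1)*(p + 3)^2*(p - 4)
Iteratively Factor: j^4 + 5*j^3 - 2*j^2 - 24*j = (j + 4)*(j^3 + j^2 - 6*j) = (j + 3)*(j + 4)*(j^2 - 2*j) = (j - 2)*(j + 3)*(j + 4)*(j)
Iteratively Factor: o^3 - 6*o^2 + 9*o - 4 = (o - 1)*(o^2 - 5*o + 4) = (o - 1)^2*(o - 4)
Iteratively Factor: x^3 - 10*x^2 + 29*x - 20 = (x - 5)*(x^2 - 5*x + 4) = (x - 5)*(x - 4)*(x - 1)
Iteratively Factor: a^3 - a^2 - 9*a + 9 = (a - 3)*(a^2 + 2*a - 3) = (a - 3)*(a + 3)*(a - 1)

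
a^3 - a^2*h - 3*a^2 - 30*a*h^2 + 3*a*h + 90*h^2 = (a - 3)*(a - 6*h)*(a + 5*h)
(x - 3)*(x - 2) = x^2 - 5*x + 6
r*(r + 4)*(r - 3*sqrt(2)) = r^3 - 3*sqrt(2)*r^2 + 4*r^2 - 12*sqrt(2)*r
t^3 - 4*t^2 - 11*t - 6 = (t - 6)*(t + 1)^2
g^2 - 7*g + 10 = (g - 5)*(g - 2)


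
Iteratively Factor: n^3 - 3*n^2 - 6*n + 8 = (n - 1)*(n^2 - 2*n - 8) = (n - 1)*(n + 2)*(n - 4)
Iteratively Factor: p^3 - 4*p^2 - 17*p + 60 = (p - 5)*(p^2 + p - 12) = (p - 5)*(p + 4)*(p - 3)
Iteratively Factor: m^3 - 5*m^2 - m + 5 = (m + 1)*(m^2 - 6*m + 5) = (m - 1)*(m + 1)*(m - 5)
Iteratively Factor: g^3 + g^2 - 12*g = (g)*(g^2 + g - 12) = g*(g - 3)*(g + 4)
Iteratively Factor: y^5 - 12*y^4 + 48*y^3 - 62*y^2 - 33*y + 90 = (y - 3)*(y^4 - 9*y^3 + 21*y^2 + y - 30) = (y - 3)*(y - 2)*(y^3 - 7*y^2 + 7*y + 15) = (y - 3)^2*(y - 2)*(y^2 - 4*y - 5) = (y - 5)*(y - 3)^2*(y - 2)*(y + 1)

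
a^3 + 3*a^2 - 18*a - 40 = (a - 4)*(a + 2)*(a + 5)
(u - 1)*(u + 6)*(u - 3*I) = u^3 + 5*u^2 - 3*I*u^2 - 6*u - 15*I*u + 18*I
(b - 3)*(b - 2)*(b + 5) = b^3 - 19*b + 30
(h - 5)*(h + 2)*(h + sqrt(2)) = h^3 - 3*h^2 + sqrt(2)*h^2 - 10*h - 3*sqrt(2)*h - 10*sqrt(2)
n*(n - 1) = n^2 - n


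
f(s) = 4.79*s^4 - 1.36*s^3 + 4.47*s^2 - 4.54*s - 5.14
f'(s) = 19.16*s^3 - 4.08*s^2 + 8.94*s - 4.54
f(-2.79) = 362.09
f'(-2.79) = -477.35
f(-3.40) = 755.53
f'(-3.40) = -835.17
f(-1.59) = 49.46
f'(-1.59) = -106.09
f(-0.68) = 1.47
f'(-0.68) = -18.53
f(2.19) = 102.25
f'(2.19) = 196.72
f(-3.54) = 879.51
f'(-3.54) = -937.29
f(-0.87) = 5.83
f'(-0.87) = -28.02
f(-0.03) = -5.00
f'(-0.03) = -4.81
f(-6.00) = 6684.62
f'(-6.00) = -4343.62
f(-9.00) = 32816.42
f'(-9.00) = -14383.12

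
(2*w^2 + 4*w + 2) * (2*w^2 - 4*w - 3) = 4*w^4 - 18*w^2 - 20*w - 6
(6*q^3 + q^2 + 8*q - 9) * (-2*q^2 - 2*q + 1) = -12*q^5 - 14*q^4 - 12*q^3 + 3*q^2 + 26*q - 9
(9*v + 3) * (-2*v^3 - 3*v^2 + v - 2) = -18*v^4 - 33*v^3 - 15*v - 6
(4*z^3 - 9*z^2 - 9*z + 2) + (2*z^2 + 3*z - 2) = 4*z^3 - 7*z^2 - 6*z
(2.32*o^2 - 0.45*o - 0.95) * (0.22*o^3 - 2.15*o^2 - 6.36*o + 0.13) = 0.5104*o^5 - 5.087*o^4 - 13.9967*o^3 + 5.2061*o^2 + 5.9835*o - 0.1235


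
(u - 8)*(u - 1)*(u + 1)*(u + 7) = u^4 - u^3 - 57*u^2 + u + 56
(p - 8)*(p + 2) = p^2 - 6*p - 16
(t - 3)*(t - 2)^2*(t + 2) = t^4 - 5*t^3 + 2*t^2 + 20*t - 24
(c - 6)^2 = c^2 - 12*c + 36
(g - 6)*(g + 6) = g^2 - 36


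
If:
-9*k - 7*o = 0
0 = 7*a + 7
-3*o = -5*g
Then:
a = -1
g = 3*o/5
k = -7*o/9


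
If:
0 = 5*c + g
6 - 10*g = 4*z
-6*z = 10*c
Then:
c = -9/85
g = 9/17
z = 3/17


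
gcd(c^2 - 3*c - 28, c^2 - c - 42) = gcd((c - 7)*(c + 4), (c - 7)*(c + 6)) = c - 7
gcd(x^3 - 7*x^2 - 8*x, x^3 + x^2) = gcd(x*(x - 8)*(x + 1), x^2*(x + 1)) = x^2 + x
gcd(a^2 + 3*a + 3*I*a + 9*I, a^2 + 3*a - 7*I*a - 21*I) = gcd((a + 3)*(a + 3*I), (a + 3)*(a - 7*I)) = a + 3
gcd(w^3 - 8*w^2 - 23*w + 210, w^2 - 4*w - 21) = w - 7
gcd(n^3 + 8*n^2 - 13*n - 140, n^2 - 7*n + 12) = n - 4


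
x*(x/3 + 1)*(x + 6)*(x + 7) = x^4/3 + 16*x^3/3 + 27*x^2 + 42*x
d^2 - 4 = (d - 2)*(d + 2)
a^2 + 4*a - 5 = (a - 1)*(a + 5)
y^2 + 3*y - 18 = (y - 3)*(y + 6)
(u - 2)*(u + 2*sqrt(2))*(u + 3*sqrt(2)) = u^3 - 2*u^2 + 5*sqrt(2)*u^2 - 10*sqrt(2)*u + 12*u - 24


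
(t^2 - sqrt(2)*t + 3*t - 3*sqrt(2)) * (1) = t^2 - sqrt(2)*t + 3*t - 3*sqrt(2)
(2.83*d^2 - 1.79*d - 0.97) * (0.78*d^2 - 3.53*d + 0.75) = 2.2074*d^4 - 11.3861*d^3 + 7.6846*d^2 + 2.0816*d - 0.7275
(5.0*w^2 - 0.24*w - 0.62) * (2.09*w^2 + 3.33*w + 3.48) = 10.45*w^4 + 16.1484*w^3 + 15.305*w^2 - 2.8998*w - 2.1576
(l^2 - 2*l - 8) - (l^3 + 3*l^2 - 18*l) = -l^3 - 2*l^2 + 16*l - 8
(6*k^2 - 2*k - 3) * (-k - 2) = -6*k^3 - 10*k^2 + 7*k + 6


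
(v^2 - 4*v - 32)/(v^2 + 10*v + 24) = (v - 8)/(v + 6)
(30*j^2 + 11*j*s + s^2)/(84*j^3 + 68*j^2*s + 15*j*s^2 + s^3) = (5*j + s)/(14*j^2 + 9*j*s + s^2)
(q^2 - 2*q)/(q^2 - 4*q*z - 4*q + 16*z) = q*(q - 2)/(q^2 - 4*q*z - 4*q + 16*z)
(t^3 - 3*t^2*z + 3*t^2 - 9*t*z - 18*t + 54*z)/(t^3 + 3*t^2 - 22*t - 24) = (t^2 - 3*t*z - 3*t + 9*z)/(t^2 - 3*t - 4)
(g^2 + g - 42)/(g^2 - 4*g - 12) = (g + 7)/(g + 2)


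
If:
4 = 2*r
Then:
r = 2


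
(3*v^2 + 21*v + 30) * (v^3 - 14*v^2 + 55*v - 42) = 3*v^5 - 21*v^4 - 99*v^3 + 609*v^2 + 768*v - 1260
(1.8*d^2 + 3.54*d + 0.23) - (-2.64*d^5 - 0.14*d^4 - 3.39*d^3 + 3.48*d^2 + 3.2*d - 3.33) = 2.64*d^5 + 0.14*d^4 + 3.39*d^3 - 1.68*d^2 + 0.34*d + 3.56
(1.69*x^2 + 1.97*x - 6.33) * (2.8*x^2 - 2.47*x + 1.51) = 4.732*x^4 + 1.3417*x^3 - 20.038*x^2 + 18.6098*x - 9.5583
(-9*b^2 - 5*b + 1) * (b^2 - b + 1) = -9*b^4 + 4*b^3 - 3*b^2 - 6*b + 1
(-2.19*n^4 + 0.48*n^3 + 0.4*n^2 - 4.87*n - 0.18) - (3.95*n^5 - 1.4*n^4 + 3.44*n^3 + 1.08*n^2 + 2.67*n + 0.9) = -3.95*n^5 - 0.79*n^4 - 2.96*n^3 - 0.68*n^2 - 7.54*n - 1.08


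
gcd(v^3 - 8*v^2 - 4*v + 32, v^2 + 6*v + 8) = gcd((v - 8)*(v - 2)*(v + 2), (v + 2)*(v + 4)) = v + 2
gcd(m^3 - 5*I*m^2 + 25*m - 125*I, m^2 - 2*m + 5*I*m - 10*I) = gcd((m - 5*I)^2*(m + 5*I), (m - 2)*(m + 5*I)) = m + 5*I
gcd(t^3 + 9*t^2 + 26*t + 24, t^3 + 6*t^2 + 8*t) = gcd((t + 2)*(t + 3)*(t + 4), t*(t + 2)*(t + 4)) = t^2 + 6*t + 8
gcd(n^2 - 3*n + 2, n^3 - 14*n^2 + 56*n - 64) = n - 2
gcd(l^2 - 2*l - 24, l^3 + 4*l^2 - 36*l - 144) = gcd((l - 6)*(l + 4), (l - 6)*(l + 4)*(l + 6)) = l^2 - 2*l - 24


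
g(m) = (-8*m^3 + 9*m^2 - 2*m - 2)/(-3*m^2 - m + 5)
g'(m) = (6*m + 1)*(-8*m^3 + 9*m^2 - 2*m - 2)/(-3*m^2 - m + 5)^2 + (-24*m^2 + 18*m - 2)/(-3*m^2 - m + 5)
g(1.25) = 6.47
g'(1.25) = -40.50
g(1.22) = 8.13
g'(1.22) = -75.72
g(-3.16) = -15.90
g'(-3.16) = 0.59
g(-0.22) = -0.20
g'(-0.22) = -1.39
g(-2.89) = -15.85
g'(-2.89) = -0.26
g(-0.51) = 0.51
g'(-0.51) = -3.91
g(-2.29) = -17.28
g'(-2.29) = -6.04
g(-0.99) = 5.43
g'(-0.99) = -23.01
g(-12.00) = -36.49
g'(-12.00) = 2.61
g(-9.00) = -28.72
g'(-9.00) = 2.56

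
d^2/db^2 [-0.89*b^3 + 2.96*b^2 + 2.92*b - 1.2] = 5.92 - 5.34*b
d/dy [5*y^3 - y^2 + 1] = y*(15*y - 2)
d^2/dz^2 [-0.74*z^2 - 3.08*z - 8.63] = -1.48000000000000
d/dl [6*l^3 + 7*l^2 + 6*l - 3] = 18*l^2 + 14*l + 6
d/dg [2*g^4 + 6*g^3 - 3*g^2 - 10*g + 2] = 8*g^3 + 18*g^2 - 6*g - 10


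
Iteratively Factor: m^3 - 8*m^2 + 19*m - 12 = (m - 4)*(m^2 - 4*m + 3) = (m - 4)*(m - 3)*(m - 1)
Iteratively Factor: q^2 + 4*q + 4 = (q + 2)*(q + 2)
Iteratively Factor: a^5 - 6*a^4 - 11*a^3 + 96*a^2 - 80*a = (a - 5)*(a^4 - a^3 - 16*a^2 + 16*a) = a*(a - 5)*(a^3 - a^2 - 16*a + 16) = a*(a - 5)*(a + 4)*(a^2 - 5*a + 4) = a*(a - 5)*(a - 1)*(a + 4)*(a - 4)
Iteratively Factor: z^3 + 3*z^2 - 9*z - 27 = (z + 3)*(z^2 - 9) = (z - 3)*(z + 3)*(z + 3)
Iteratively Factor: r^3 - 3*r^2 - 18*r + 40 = (r + 4)*(r^2 - 7*r + 10) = (r - 2)*(r + 4)*(r - 5)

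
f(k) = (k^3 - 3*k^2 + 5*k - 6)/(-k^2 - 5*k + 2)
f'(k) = (2*k + 5)*(k^3 - 3*k^2 + 5*k - 6)/(-k^2 - 5*k + 2)^2 + (3*k^2 - 6*k + 5)/(-k^2 - 5*k + 2)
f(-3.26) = -11.58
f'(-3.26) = 9.65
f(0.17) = -4.67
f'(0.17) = -18.60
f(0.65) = 2.24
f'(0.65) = -9.85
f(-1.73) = -3.76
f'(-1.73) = 2.42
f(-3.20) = -11.02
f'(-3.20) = 9.06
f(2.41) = -0.17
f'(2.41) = -0.40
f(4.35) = -1.07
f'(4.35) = -0.54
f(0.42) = 15.76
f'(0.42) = -343.80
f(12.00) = -6.68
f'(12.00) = -0.85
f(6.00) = -2.06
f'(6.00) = -0.66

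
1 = 1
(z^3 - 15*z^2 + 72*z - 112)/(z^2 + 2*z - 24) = (z^2 - 11*z + 28)/(z + 6)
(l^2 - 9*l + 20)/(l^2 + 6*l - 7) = (l^2 - 9*l + 20)/(l^2 + 6*l - 7)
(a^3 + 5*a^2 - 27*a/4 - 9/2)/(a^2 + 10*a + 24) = (a^2 - a - 3/4)/(a + 4)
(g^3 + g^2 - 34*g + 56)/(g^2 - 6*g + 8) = g + 7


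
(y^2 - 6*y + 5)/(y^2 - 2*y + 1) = (y - 5)/(y - 1)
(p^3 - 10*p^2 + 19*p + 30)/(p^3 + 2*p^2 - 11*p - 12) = (p^2 - 11*p + 30)/(p^2 + p - 12)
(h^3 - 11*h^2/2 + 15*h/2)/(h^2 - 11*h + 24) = h*(2*h - 5)/(2*(h - 8))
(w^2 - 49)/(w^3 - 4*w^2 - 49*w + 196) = 1/(w - 4)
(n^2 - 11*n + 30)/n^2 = 1 - 11/n + 30/n^2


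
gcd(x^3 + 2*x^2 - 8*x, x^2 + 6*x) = x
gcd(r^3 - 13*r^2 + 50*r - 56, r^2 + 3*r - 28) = r - 4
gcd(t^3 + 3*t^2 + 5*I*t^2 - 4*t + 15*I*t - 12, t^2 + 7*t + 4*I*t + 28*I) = t + 4*I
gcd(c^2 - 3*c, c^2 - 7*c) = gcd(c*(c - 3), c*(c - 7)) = c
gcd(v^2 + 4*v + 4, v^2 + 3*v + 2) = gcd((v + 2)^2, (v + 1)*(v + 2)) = v + 2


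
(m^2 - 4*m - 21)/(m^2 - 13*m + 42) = (m + 3)/(m - 6)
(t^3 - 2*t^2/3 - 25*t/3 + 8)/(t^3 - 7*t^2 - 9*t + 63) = (3*t^2 - 11*t + 8)/(3*(t^2 - 10*t + 21))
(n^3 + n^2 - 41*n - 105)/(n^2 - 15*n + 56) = (n^2 + 8*n + 15)/(n - 8)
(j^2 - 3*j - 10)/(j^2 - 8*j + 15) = (j + 2)/(j - 3)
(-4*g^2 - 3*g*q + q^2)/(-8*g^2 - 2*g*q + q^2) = (g + q)/(2*g + q)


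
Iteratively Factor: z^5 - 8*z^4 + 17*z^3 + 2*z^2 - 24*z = (z - 4)*(z^4 - 4*z^3 + z^2 + 6*z) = (z - 4)*(z + 1)*(z^3 - 5*z^2 + 6*z) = (z - 4)*(z - 2)*(z + 1)*(z^2 - 3*z) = (z - 4)*(z - 3)*(z - 2)*(z + 1)*(z)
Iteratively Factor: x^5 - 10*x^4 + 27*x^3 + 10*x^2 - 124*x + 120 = (x - 2)*(x^4 - 8*x^3 + 11*x^2 + 32*x - 60) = (x - 5)*(x - 2)*(x^3 - 3*x^2 - 4*x + 12) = (x - 5)*(x - 2)^2*(x^2 - x - 6) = (x - 5)*(x - 2)^2*(x + 2)*(x - 3)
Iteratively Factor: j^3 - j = (j + 1)*(j^2 - j) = j*(j + 1)*(j - 1)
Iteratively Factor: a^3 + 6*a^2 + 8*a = (a + 4)*(a^2 + 2*a) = (a + 2)*(a + 4)*(a)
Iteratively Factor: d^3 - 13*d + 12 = (d + 4)*(d^2 - 4*d + 3) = (d - 3)*(d + 4)*(d - 1)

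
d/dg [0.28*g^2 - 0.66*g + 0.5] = 0.56*g - 0.66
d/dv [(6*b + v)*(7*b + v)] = 13*b + 2*v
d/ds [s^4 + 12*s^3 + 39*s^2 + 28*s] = 4*s^3 + 36*s^2 + 78*s + 28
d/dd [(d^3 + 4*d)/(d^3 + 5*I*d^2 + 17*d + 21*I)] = (5*I*d^4 + 26*d^3 + 43*I*d^2 + 84*I)/(d^6 + 10*I*d^5 + 9*d^4 + 212*I*d^3 + 79*d^2 + 714*I*d - 441)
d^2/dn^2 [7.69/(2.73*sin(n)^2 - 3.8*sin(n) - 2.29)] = (229.251204*sin(n)^4 - 239.32818*sin(n)^3 - 40.5309140000001*sin(n)^2 + 411.73798*sin(n) - 318.238346)/(-2.73*sin(n)^2 + 3.8*sin(n) + 2.29)^3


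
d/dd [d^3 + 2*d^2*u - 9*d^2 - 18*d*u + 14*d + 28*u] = 3*d^2 + 4*d*u - 18*d - 18*u + 14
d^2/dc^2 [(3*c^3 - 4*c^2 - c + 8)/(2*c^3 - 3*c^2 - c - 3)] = 2*(2*c^6 + 6*c^5 + 294*c^4 - 575*c^3 + 267*c^2 + 324*c - 97)/(8*c^9 - 36*c^8 + 42*c^7 - 27*c^6 + 87*c^5 - 54*c^4 - c^3 - 90*c^2 - 27*c - 27)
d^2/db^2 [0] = 0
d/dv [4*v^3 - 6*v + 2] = 12*v^2 - 6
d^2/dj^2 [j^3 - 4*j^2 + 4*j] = 6*j - 8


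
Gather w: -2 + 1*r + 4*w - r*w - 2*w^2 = r - 2*w^2 + w*(4 - r) - 2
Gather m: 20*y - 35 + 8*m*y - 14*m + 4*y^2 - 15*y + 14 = m*(8*y - 14) + 4*y^2 + 5*y - 21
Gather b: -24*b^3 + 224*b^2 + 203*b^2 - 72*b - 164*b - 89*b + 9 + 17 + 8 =-24*b^3 + 427*b^2 - 325*b + 34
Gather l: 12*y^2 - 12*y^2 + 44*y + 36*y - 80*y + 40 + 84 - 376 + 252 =0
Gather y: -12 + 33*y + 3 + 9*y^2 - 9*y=9*y^2 + 24*y - 9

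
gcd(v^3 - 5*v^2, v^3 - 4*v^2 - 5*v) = v^2 - 5*v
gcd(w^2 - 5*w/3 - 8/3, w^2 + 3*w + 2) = w + 1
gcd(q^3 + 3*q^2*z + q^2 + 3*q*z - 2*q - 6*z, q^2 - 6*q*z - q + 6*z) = q - 1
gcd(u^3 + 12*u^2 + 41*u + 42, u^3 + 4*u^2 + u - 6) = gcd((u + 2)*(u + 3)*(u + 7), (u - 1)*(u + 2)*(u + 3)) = u^2 + 5*u + 6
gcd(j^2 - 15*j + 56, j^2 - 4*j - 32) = j - 8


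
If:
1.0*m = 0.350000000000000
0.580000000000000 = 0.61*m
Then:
No Solution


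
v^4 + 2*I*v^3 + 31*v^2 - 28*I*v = v*(v - 4*I)*(v - I)*(v + 7*I)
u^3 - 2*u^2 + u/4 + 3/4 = (u - 3/2)*(u - 1)*(u + 1/2)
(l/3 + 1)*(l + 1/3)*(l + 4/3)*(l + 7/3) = l^4/3 + 7*l^3/3 + 49*l^2/9 + 379*l/81 + 28/27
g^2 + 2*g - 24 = (g - 4)*(g + 6)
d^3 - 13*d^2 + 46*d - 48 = (d - 8)*(d - 3)*(d - 2)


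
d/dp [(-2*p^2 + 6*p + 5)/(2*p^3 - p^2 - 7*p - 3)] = (4*p^4 - 24*p^3 - 10*p^2 + 22*p + 17)/(4*p^6 - 4*p^5 - 27*p^4 + 2*p^3 + 55*p^2 + 42*p + 9)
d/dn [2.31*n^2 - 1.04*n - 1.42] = 4.62*n - 1.04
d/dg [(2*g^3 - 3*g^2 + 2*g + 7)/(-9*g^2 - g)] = (-18*g^4 - 4*g^3 + 21*g^2 + 126*g + 7)/(g^2*(81*g^2 + 18*g + 1))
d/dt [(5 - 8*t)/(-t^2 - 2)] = 2*(-4*t^2 + 5*t + 8)/(t^4 + 4*t^2 + 4)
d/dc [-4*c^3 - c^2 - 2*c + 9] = -12*c^2 - 2*c - 2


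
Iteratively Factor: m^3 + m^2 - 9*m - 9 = (m - 3)*(m^2 + 4*m + 3) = (m - 3)*(m + 1)*(m + 3)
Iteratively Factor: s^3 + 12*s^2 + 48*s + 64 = (s + 4)*(s^2 + 8*s + 16) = (s + 4)^2*(s + 4)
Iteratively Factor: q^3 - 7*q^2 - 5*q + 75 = (q - 5)*(q^2 - 2*q - 15) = (q - 5)*(q + 3)*(q - 5)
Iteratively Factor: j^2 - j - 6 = (j + 2)*(j - 3)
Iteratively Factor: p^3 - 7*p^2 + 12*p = (p - 4)*(p^2 - 3*p) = p*(p - 4)*(p - 3)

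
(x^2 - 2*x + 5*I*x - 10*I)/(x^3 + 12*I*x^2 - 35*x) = (x - 2)/(x*(x + 7*I))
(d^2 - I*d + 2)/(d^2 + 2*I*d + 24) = (d^2 - I*d + 2)/(d^2 + 2*I*d + 24)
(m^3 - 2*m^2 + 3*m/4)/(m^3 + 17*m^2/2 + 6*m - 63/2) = m*(2*m - 1)/(2*(m^2 + 10*m + 21))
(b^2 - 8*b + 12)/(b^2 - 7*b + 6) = (b - 2)/(b - 1)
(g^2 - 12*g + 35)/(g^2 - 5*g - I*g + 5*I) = (g - 7)/(g - I)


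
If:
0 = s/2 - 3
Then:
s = 6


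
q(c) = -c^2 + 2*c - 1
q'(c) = 2 - 2*c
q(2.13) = -1.28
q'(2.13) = -2.26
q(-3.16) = -17.31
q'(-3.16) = 8.32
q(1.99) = -0.98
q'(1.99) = -1.98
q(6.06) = -25.60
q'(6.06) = -10.12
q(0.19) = -0.66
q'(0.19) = 1.62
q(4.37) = -11.36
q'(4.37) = -6.74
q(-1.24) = -5.02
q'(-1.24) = 4.48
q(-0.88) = -3.53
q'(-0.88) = 3.76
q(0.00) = -1.00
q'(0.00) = 2.00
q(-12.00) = -169.00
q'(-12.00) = 26.00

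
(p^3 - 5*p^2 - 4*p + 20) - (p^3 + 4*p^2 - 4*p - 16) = 36 - 9*p^2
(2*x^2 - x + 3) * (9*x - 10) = 18*x^3 - 29*x^2 + 37*x - 30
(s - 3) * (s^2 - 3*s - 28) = s^3 - 6*s^2 - 19*s + 84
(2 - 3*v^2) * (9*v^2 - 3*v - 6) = -27*v^4 + 9*v^3 + 36*v^2 - 6*v - 12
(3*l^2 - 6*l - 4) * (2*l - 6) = 6*l^3 - 30*l^2 + 28*l + 24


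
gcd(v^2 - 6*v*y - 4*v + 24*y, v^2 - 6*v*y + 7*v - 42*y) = -v + 6*y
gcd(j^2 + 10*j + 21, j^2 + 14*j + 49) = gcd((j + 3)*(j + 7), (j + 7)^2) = j + 7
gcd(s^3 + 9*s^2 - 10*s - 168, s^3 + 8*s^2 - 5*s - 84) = s + 7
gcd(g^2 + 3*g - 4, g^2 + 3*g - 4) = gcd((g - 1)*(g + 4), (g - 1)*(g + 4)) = g^2 + 3*g - 4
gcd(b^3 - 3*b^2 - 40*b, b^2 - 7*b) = b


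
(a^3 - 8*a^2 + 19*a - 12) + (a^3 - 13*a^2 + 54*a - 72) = 2*a^3 - 21*a^2 + 73*a - 84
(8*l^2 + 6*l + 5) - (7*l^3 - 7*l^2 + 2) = -7*l^3 + 15*l^2 + 6*l + 3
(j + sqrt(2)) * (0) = 0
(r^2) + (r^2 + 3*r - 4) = 2*r^2 + 3*r - 4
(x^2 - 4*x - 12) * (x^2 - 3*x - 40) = x^4 - 7*x^3 - 40*x^2 + 196*x + 480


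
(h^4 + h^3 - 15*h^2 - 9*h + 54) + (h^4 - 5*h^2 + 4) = 2*h^4 + h^3 - 20*h^2 - 9*h + 58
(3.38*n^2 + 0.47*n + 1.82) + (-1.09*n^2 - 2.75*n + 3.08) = 2.29*n^2 - 2.28*n + 4.9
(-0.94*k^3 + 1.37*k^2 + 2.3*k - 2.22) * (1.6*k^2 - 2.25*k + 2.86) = -1.504*k^5 + 4.307*k^4 - 2.0909*k^3 - 4.8088*k^2 + 11.573*k - 6.3492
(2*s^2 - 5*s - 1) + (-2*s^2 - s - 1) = -6*s - 2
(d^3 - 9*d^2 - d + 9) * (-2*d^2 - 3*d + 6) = -2*d^5 + 15*d^4 + 35*d^3 - 69*d^2 - 33*d + 54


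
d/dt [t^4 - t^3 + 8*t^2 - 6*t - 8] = 4*t^3 - 3*t^2 + 16*t - 6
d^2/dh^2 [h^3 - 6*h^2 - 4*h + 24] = 6*h - 12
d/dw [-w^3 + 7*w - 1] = 7 - 3*w^2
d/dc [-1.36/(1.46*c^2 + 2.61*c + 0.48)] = (3.9712*c + 3.5496)/(1.46*c^2 + 2.61*c + 0.48)^2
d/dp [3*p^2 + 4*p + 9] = 6*p + 4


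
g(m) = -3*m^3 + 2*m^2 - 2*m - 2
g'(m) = -9*m^2 + 4*m - 2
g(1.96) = -20.83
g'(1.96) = -28.73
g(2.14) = -26.52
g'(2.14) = -34.66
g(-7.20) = 1235.82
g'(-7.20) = -497.36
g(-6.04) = 744.09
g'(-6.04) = -354.49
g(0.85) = -4.10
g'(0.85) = -5.10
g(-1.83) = 26.74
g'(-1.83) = -39.46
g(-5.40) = 539.51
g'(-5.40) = -286.04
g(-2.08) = 37.81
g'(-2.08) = -49.26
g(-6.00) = 730.00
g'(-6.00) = -350.00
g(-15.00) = 10603.00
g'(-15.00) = -2087.00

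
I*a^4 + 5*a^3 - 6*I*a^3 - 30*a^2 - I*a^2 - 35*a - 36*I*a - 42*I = (a - 7)*(a - 6*I)*(a + I)*(I*a + I)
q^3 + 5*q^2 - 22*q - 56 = (q - 4)*(q + 2)*(q + 7)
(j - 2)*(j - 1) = j^2 - 3*j + 2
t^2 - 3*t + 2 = (t - 2)*(t - 1)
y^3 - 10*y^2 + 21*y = y*(y - 7)*(y - 3)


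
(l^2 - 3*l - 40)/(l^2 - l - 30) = (l - 8)/(l - 6)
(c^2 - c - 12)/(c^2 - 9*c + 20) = (c + 3)/(c - 5)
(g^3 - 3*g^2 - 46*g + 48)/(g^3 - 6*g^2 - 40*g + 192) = (g - 1)/(g - 4)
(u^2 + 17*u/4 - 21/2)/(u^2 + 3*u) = (4*u^2 + 17*u - 42)/(4*u*(u + 3))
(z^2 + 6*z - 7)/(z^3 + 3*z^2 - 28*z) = (z - 1)/(z*(z - 4))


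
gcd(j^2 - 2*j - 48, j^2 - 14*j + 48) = j - 8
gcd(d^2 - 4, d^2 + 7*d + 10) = d + 2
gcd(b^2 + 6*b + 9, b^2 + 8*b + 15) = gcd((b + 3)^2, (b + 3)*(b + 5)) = b + 3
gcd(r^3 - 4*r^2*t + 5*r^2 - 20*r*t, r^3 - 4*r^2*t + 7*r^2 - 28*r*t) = r^2 - 4*r*t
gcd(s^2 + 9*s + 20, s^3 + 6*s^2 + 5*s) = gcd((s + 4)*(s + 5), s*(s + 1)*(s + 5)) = s + 5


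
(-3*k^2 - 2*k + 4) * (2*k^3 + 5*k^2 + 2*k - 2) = -6*k^5 - 19*k^4 - 8*k^3 + 22*k^2 + 12*k - 8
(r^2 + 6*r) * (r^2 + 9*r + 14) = r^4 + 15*r^3 + 68*r^2 + 84*r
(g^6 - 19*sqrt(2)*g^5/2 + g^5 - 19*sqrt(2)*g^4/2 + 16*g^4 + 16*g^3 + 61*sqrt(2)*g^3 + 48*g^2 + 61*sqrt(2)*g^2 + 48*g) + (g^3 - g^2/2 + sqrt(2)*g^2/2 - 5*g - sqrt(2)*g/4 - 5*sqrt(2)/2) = g^6 - 19*sqrt(2)*g^5/2 + g^5 - 19*sqrt(2)*g^4/2 + 16*g^4 + 17*g^3 + 61*sqrt(2)*g^3 + 95*g^2/2 + 123*sqrt(2)*g^2/2 - sqrt(2)*g/4 + 43*g - 5*sqrt(2)/2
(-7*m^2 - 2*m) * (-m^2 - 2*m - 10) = 7*m^4 + 16*m^3 + 74*m^2 + 20*m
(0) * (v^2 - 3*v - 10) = 0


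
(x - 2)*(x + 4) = x^2 + 2*x - 8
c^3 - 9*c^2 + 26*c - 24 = (c - 4)*(c - 3)*(c - 2)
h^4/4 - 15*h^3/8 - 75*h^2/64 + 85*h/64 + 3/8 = (h/4 + 1/4)*(h - 8)*(h - 3/4)*(h + 1/4)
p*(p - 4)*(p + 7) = p^3 + 3*p^2 - 28*p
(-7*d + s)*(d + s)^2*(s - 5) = -7*d^3*s + 35*d^3 - 13*d^2*s^2 + 65*d^2*s - 5*d*s^3 + 25*d*s^2 + s^4 - 5*s^3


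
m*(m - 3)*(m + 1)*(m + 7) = m^4 + 5*m^3 - 17*m^2 - 21*m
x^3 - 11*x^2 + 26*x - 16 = (x - 8)*(x - 2)*(x - 1)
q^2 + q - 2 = (q - 1)*(q + 2)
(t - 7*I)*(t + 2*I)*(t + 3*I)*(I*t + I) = I*t^4 + 2*t^3 + I*t^3 + 2*t^2 + 29*I*t^2 - 42*t + 29*I*t - 42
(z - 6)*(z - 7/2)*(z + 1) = z^3 - 17*z^2/2 + 23*z/2 + 21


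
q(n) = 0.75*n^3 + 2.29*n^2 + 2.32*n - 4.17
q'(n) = 2.25*n^2 + 4.58*n + 2.32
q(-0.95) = -4.95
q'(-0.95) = -0.00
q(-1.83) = -5.34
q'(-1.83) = 1.47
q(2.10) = 17.75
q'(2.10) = 21.86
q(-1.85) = -5.37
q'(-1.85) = 1.55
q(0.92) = 0.49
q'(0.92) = 8.44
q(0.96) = 0.83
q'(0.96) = 8.79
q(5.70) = 222.35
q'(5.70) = 101.53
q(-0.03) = -4.24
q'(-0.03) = 2.18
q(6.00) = 254.19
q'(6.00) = 110.80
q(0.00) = -4.17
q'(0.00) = 2.32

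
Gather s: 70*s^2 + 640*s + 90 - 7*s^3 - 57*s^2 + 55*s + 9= -7*s^3 + 13*s^2 + 695*s + 99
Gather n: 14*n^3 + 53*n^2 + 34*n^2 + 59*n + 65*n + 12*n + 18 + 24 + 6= 14*n^3 + 87*n^2 + 136*n + 48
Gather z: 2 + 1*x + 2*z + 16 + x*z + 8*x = 9*x + z*(x + 2) + 18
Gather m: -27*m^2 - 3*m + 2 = -27*m^2 - 3*m + 2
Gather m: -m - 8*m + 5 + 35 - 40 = -9*m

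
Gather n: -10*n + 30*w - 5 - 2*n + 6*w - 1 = -12*n + 36*w - 6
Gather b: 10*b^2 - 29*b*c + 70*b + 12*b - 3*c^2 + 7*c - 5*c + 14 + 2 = 10*b^2 + b*(82 - 29*c) - 3*c^2 + 2*c + 16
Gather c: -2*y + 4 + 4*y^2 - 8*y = 4*y^2 - 10*y + 4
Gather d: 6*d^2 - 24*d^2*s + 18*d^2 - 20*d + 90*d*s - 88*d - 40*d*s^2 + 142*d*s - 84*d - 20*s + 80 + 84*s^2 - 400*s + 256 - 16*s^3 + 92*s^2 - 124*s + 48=d^2*(24 - 24*s) + d*(-40*s^2 + 232*s - 192) - 16*s^3 + 176*s^2 - 544*s + 384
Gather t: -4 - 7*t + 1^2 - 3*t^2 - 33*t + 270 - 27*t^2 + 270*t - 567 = -30*t^2 + 230*t - 300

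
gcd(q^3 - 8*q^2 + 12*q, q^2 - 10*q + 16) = q - 2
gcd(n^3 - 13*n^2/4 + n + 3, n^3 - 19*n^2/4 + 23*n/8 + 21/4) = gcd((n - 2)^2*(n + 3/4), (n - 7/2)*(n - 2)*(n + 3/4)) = n^2 - 5*n/4 - 3/2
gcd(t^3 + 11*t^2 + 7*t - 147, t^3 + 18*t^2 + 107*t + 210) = t + 7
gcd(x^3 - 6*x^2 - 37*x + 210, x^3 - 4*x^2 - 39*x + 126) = x^2 - x - 42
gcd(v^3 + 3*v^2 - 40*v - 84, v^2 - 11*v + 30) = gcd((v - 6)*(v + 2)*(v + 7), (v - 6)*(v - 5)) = v - 6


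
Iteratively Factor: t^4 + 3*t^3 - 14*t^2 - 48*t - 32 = (t + 1)*(t^3 + 2*t^2 - 16*t - 32) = (t + 1)*(t + 4)*(t^2 - 2*t - 8) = (t - 4)*(t + 1)*(t + 4)*(t + 2)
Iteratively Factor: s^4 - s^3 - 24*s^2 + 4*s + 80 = (s + 2)*(s^3 - 3*s^2 - 18*s + 40) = (s - 2)*(s + 2)*(s^2 - s - 20) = (s - 2)*(s + 2)*(s + 4)*(s - 5)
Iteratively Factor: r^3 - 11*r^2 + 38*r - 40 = (r - 5)*(r^2 - 6*r + 8) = (r - 5)*(r - 2)*(r - 4)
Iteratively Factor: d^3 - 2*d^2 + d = (d - 1)*(d^2 - d) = (d - 1)^2*(d)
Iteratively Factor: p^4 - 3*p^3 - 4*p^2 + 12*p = (p + 2)*(p^3 - 5*p^2 + 6*p) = p*(p + 2)*(p^2 - 5*p + 6) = p*(p - 2)*(p + 2)*(p - 3)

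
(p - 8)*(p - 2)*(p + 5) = p^3 - 5*p^2 - 34*p + 80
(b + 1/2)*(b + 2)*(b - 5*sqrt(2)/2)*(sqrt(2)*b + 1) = sqrt(2)*b^4 - 4*b^3 + 5*sqrt(2)*b^3/2 - 10*b^2 - 3*sqrt(2)*b^2/2 - 25*sqrt(2)*b/4 - 4*b - 5*sqrt(2)/2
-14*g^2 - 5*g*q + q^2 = (-7*g + q)*(2*g + q)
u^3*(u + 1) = u^4 + u^3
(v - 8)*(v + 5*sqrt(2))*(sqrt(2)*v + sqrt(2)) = sqrt(2)*v^3 - 7*sqrt(2)*v^2 + 10*v^2 - 70*v - 8*sqrt(2)*v - 80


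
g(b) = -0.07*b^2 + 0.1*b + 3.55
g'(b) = 0.1 - 0.14*b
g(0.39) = 3.58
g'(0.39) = 0.05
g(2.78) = 3.29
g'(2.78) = -0.29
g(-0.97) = 3.39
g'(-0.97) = 0.24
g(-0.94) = 3.39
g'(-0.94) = 0.23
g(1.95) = 3.48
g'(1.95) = -0.17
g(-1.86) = 3.12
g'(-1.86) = 0.36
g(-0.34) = 3.51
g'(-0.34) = 0.15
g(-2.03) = 3.06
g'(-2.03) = 0.38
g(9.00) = -1.22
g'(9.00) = -1.16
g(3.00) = 3.22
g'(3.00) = -0.32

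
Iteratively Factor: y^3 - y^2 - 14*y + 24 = (y - 3)*(y^2 + 2*y - 8) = (y - 3)*(y + 4)*(y - 2)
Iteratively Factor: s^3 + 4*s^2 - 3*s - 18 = (s + 3)*(s^2 + s - 6) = (s - 2)*(s + 3)*(s + 3)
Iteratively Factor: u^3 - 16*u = (u)*(u^2 - 16) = u*(u + 4)*(u - 4)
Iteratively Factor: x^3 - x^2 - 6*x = (x)*(x^2 - x - 6) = x*(x + 2)*(x - 3)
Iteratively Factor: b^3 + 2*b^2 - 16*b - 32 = (b + 2)*(b^2 - 16) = (b - 4)*(b + 2)*(b + 4)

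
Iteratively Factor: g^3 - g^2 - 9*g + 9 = (g + 3)*(g^2 - 4*g + 3) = (g - 1)*(g + 3)*(g - 3)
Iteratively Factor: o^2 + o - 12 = (o - 3)*(o + 4)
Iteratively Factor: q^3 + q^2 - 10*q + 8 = (q - 2)*(q^2 + 3*q - 4) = (q - 2)*(q - 1)*(q + 4)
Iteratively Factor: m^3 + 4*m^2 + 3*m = (m + 1)*(m^2 + 3*m) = (m + 1)*(m + 3)*(m)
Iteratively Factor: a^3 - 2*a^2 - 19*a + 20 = (a - 1)*(a^2 - a - 20) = (a - 5)*(a - 1)*(a + 4)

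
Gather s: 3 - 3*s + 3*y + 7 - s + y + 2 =-4*s + 4*y + 12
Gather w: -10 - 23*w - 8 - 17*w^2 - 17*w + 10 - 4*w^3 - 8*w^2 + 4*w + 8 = -4*w^3 - 25*w^2 - 36*w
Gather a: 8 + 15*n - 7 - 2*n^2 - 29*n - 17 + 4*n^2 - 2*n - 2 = 2*n^2 - 16*n - 18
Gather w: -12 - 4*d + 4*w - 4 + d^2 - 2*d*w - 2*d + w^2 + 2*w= d^2 - 6*d + w^2 + w*(6 - 2*d) - 16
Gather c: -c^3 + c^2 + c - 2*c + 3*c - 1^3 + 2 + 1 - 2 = -c^3 + c^2 + 2*c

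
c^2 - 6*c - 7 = (c - 7)*(c + 1)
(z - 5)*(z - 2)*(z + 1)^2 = z^4 - 5*z^3 - 3*z^2 + 13*z + 10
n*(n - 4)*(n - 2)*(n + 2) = n^4 - 4*n^3 - 4*n^2 + 16*n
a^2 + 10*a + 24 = (a + 4)*(a + 6)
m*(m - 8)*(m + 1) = m^3 - 7*m^2 - 8*m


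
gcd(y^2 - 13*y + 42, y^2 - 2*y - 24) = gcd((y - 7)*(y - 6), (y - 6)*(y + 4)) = y - 6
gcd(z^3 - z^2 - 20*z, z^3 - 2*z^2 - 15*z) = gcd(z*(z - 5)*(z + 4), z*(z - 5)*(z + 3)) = z^2 - 5*z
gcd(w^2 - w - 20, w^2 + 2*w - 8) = w + 4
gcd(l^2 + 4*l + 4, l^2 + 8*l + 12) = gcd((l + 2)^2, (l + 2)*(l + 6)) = l + 2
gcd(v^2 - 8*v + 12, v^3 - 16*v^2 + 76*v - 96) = v^2 - 8*v + 12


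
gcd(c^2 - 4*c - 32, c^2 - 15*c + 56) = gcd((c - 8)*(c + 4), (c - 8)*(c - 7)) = c - 8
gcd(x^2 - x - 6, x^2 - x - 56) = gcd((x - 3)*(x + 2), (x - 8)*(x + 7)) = 1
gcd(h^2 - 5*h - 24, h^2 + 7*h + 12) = h + 3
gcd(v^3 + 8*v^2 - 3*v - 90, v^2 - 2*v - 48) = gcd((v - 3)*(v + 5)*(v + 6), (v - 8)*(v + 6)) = v + 6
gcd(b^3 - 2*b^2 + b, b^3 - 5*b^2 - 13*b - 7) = 1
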